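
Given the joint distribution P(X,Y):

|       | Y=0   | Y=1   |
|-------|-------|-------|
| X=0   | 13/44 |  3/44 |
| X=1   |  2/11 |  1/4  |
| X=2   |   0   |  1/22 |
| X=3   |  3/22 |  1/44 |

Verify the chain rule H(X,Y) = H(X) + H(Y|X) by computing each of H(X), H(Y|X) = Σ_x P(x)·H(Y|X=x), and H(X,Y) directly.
H(X) = 1.6785 bits, H(Y|X) = 0.7713 bits, H(X,Y) = 2.4498 bits

Marginal of X (row sums):
  P(X=0) = 13/44 + 3/44 = 4/11
  P(X=1) = 2/11 + 1/4 = 19/44
  P(X=2) = 0 + 1/22 = 1/22
  P(X=3) = 3/22 + 1/44 = 7/44
H(X) = -[(4/11)·log₂(4/11) + (19/44)·log₂(19/44) + (1/22)·log₂(1/22) + (7/44)·log₂(7/44)]
  = 0.53070 + 0.52315 + 0.20270 + 0.42192 = 1.6785 bits

H(Y|X) = Σ_x P(x)·H(Y|X=x):
  X=0: P(X=0) = 4/11, P(Y|X=0) = (13/16, 3/16) → H(Y|X=0) = 0.69621
  X=1: P(X=1) = 19/44, P(Y|X=1) = (8/19, 11/19) → H(Y|X=1) = 0.98194
  X=2: P(X=2) = 1/22, P(Y|X=2) = (0, 1) → H(Y|X=2) = 0.00000
  X=3: P(X=3) = 7/44, P(Y|X=3) = (6/7, 1/7) → H(Y|X=3) = 0.59167
H(Y|X) = (4/11)·0.69621 + (19/44)·0.98194 + (1/22)·0.00000 + (7/44)·0.59167 = 0.7713 bits

H(X,Y) = -Σ_{x,y} P(x,y) log₂ P(x,y). Per-cell terms -P(x,y)·log₂P(x,y):
  X=0: 0.51970, 0.26417
  X=1: 0.44717, 0.50000
  X=2: 0.00000, 0.20270
  X=3: 0.39197, 0.12408
  (cells with P = 0 contribute 0)
Sum of the 8 terms: H(X,Y) = 2.4498 bits

Chain rule check:
  H(X) + H(Y|X) = 1.6785 + 0.7713 = 2.4498 bits
  H(X,Y) = 2.4498 bits
✓ Chain rule verified.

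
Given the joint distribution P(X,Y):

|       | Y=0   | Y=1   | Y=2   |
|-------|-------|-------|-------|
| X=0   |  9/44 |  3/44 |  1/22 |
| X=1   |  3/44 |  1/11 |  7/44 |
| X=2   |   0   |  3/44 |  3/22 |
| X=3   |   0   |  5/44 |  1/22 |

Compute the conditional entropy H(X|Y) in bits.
1.5806 bits

H(X|Y) = H(X,Y) - H(Y)

H(X,Y) = -Σ_{x,y} P(x,y) log₂ P(x,y). Per-cell terms -P(x,y)·log₂P(x,y):
  X=0: 0.468308, 0.264168, 0.202701
  X=1: 0.264168, 0.314494, 0.421921
  X=2: 0.000000, 0.264168, 0.391973
  X=3: 0.000000, 0.356534, 0.202701
  (cells with P = 0 contribute 0)
Sum of the 12 terms: H(X,Y) = 3.15114 bits

Marginal of Y (column sums):
  P(Y=0) = 9/44 + 3/44 + 0 + 0 = 3/11
  P(Y=1) = 3/44 + 1/11 + 3/44 + 5/44 = 15/44
  P(Y=2) = 1/22 + 7/44 + 3/22 + 1/22 = 17/44
H(Y) = -[(3/11)·log₂(3/11) + (15/44)·log₂(15/44) + (17/44)·log₂(17/44)]
  = 0.511219 + 0.529275 + 0.530079 = 1.57057 bits

H(X|Y) = H(X,Y) - H(Y) = 3.15114 - 1.57057 = 1.5806 bits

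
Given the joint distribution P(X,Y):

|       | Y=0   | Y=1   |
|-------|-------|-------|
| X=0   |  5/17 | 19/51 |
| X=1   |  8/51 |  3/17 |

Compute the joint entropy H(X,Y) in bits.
1.9108 bits

H(X,Y) = -Σ_{x,y} P(x,y) log₂ P(x,y). Per-cell terms -P(x,y)·log₂P(x,y):
  X=0: 0.5193, 0.5307
  X=1: 0.4192, 0.4416
Sum of the 4 terms: H(X,Y) = 1.9108 bits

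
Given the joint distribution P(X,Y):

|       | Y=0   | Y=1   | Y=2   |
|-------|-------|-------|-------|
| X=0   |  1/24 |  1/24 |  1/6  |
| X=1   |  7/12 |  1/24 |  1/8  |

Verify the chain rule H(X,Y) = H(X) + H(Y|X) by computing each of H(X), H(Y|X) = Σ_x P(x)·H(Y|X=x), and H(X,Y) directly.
H(X) = 0.8113 bits, H(Y|X) = 1.0213 bits, H(X,Y) = 1.8326 bits

Marginal of X (row sums):
  P(X=0) = 1/24 + 1/24 + 1/6 = 1/4
  P(X=1) = 7/12 + 1/24 + 1/8 = 3/4
H(X) = -[(1/4)·log₂(1/4) + (3/4)·log₂(3/4)]
  = 0.500000 + 0.311278 = 0.8113 bits

H(Y|X) = Σ_x P(x)·H(Y|X=x):
  X=0: P(X=0) = 1/4, P(Y|X=0) = (1/6, 1/6, 2/3) → H(Y|X=0) = 1.251629
  X=1: P(X=1) = 3/4, P(Y|X=1) = (7/9, 1/18, 1/6) → H(Y|X=1) = 0.944489
H(Y|X) = (1/4)·1.251629 + (3/4)·0.944489 = 1.0213 bits

H(X,Y) = -Σ_{x,y} P(x,y) log₂ P(x,y). Per-cell terms -P(x,y)·log₂P(x,y):
  X=0: 0.191040, 0.191040, 0.430827
  X=1: 0.453604, 0.191040, 0.375000
Sum of the 6 terms: H(X,Y) = 1.8326 bits

Chain rule check:
  H(X) + H(Y|X) = 0.8113 + 1.0213 = 1.8326 bits
  H(X,Y) = 1.8326 bits
✓ Chain rule verified.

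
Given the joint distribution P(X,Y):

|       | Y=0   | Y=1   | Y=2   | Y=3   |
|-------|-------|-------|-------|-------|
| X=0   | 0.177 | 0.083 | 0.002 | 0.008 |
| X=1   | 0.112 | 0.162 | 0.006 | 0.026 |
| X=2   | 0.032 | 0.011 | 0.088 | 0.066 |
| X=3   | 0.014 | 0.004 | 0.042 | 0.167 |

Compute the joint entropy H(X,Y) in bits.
3.3134 bits

H(X,Y) = -Σ_{x,y} P(x,y) log₂ P(x,y). Per-cell terms -P(x,y)·log₂P(x,y):
  X=0: 0.4422, 0.2980, 0.0179, 0.0557
  X=1: 0.3537, 0.4254, 0.0443, 0.1369
  X=2: 0.1589, 0.0716, 0.3086, 0.2588
  X=3: 0.0862, 0.0319, 0.1921, 0.4312
Sum of the 16 terms: H(X,Y) = 3.3134 bits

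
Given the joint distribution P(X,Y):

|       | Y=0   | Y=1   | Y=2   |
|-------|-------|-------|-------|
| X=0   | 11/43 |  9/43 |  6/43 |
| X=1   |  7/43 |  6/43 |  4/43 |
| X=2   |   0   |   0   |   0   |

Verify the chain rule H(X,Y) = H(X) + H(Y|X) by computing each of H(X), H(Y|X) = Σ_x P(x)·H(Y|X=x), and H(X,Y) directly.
H(X) = 0.9682 bits, H(Y|X) = 1.5452 bits, H(X,Y) = 2.5134 bits

Marginal of X (row sums):
  P(X=0) = 11/43 + 9/43 + 6/43 = 26/43
  P(X=1) = 7/43 + 6/43 + 4/43 = 17/43
  P(X=2) = 0 + 0 + 0 = 0
H(X) = -[(26/43)·log₂(26/43) + (17/43)·log₂(17/43)]   (outcomes with P = 0 contribute 0)
  = 0.4389 + 0.5293 = 0.9682 bits

H(Y|X) = Σ_x P(x)·H(Y|X=x):
  X=0: P(X=0) = 26/43, P(Y|X=0) = (11/26, 9/26, 3/13) → H(Y|X=0) = 1.5430
  X=1: P(X=1) = 17/43, P(Y|X=1) = (7/17, 6/17, 4/17) → H(Y|X=1) = 1.5486
  X=2: P(X=2) = 0 → contributes 0
H(Y|X) = (26/43)·1.5430 + (17/43)·1.5486 = 1.5452 bits

H(X,Y) = -Σ_{x,y} P(x,y) log₂ P(x,y). Per-cell terms -P(x,y)·log₂P(x,y):
  X=0: 0.5031, 0.4723, 0.3965
  X=1: 0.4263, 0.3965, 0.3187
  X=2: 0.0000, 0.0000, 0.0000
  (cells with P = 0 contribute 0)
Sum of the 9 terms: H(X,Y) = 2.5134 bits

Chain rule check:
  H(X) + H(Y|X) = 0.9682 + 1.5452 = 2.5134 bits
  H(X,Y) = 2.5134 bits
✓ Chain rule verified.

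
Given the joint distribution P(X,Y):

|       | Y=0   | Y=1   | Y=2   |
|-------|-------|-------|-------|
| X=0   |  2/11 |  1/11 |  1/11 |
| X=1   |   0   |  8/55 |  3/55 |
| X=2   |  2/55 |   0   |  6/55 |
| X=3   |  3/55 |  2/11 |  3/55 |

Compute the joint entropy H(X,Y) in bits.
3.1371 bits

H(X,Y) = -Σ_{x,y} P(x,y) log₂ P(x,y). Per-cell terms -P(x,y)·log₂P(x,y):
  X=0: 0.44717, 0.31449, 0.31449
  X=1: 0.00000, 0.40456, 0.22889
  X=2: 0.17387, 0.00000, 0.34870
  X=3: 0.22889, 0.44717, 0.22889
  (cells with P = 0 contribute 0)
Sum of the 12 terms: H(X,Y) = 3.1371 bits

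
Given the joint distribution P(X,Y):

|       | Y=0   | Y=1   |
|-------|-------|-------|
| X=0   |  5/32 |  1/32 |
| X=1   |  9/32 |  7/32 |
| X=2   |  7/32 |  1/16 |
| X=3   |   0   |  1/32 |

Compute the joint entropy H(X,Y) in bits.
2.4549 bits

H(X,Y) = -Σ_{x,y} P(x,y) log₂ P(x,y). Per-cell terms -P(x,y)·log₂P(x,y):
  X=0: 0.41845, 0.15625
  X=1: 0.51471, 0.47964
  X=2: 0.47964, 0.25000
  X=3: 0.00000, 0.15625
  (cells with P = 0 contribute 0)
Sum of the 8 terms: H(X,Y) = 2.4549 bits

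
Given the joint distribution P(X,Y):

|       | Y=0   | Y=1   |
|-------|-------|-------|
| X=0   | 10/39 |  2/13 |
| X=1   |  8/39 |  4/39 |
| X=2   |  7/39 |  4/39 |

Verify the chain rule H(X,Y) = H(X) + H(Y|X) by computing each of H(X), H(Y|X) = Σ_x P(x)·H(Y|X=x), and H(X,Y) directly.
H(X) = 1.5656 bits, H(Y|X) = 0.9408 bits, H(X,Y) = 2.5064 bits

Marginal of X (row sums):
  P(X=0) = 10/39 + 2/13 = 16/39
  P(X=1) = 8/39 + 4/39 = 4/13
  P(X=2) = 7/39 + 4/39 = 11/39
H(X) = -[(16/39)·log₂(16/39) + (4/13)·log₂(4/13) + (11/39)·log₂(11/39)]
  = 0.52734 + 0.52321 + 0.51502 = 1.5656 bits

H(Y|X) = Σ_x P(x)·H(Y|X=x):
  X=0: P(X=0) = 16/39, P(Y|X=0) = (5/8, 3/8) → H(Y|X=0) = 0.95443
  X=1: P(X=1) = 4/13, P(Y|X=1) = (2/3, 1/3) → H(Y|X=1) = 0.91830
  X=2: P(X=2) = 11/39, P(Y|X=2) = (7/11, 4/11) → H(Y|X=2) = 0.94566
H(Y|X) = (16/39)·0.95443 + (4/13)·0.91830 + (11/39)·0.94566 = 0.9408 bits

H(X,Y) = -Σ_{x,y} P(x,y) log₂ P(x,y). Per-cell terms -P(x,y)·log₂P(x,y):
  X=0: 0.50345, 0.41545
  X=1: 0.46880, 0.33696
  X=2: 0.44478, 0.33696
Sum of the 6 terms: H(X,Y) = 2.5064 bits

Chain rule check:
  H(X) + H(Y|X) = 1.5656 + 0.9408 = 2.5064 bits
  H(X,Y) = 2.5064 bits
✓ Chain rule verified.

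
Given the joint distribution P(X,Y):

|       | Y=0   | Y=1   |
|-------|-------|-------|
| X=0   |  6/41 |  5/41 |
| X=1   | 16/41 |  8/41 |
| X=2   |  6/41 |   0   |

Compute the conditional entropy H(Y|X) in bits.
0.8042 bits

H(Y|X) = H(X,Y) - H(X)

H(X,Y) = -Σ_{x,y} P(x,y) log₂ P(x,y). Per-cell terms -P(x,y)·log₂P(x,y):
  X=0: 0.40574, 0.37020
  X=1: 0.52978, 0.46001
  X=2: 0.40574, 0.00000
  (cells with P = 0 contribute 0)
Sum of the 6 terms: H(X,Y) = 2.17147 bits

Marginal of X (row sums):
  P(X=0) = 6/41 + 5/41 = 11/41
  P(X=1) = 16/41 + 8/41 = 24/41
  P(X=2) = 6/41 + 0 = 6/41
H(X) = -[(11/41)·log₂(11/41) + (24/41)·log₂(24/41) + (6/41)·log₂(6/41)]
  = 0.50925 + 0.45225 + 0.40574 = 1.36724 bits

H(Y|X) = H(X,Y) - H(X) = 2.17147 - 1.36724 = 0.8042 bits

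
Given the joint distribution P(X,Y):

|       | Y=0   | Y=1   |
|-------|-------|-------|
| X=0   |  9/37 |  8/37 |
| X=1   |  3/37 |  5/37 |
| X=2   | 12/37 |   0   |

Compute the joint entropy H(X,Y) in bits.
2.1848 bits

H(X,Y) = -Σ_{x,y} P(x,y) log₂ P(x,y). Per-cell terms -P(x,y)·log₂P(x,y):
  X=0: 0.4961, 0.4777
  X=1: 0.2939, 0.3902
  X=2: 0.5269, 0.0000
  (cells with P = 0 contribute 0)
Sum of the 6 terms: H(X,Y) = 2.1848 bits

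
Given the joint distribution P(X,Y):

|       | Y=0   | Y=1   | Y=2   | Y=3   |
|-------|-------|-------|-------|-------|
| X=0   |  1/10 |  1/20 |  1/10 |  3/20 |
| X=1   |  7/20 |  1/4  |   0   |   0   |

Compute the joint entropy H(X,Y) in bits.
2.3211 bits

H(X,Y) = -Σ_{x,y} P(x,y) log₂ P(x,y). Per-cell terms -P(x,y)·log₂P(x,y):
  X=0: 0.3322, 0.2161, 0.3322, 0.4105
  X=1: 0.5301, 0.5000, 0.0000, 0.0000
  (cells with P = 0 contribute 0)
Sum of the 8 terms: H(X,Y) = 2.3211 bits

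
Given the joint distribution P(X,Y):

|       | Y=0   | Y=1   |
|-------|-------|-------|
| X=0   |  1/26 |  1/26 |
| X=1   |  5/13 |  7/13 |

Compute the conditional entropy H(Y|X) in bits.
0.9814 bits

H(Y|X) = H(X,Y) - H(X)

H(X,Y) = -Σ_{x,y} P(x,y) log₂ P(x,y). Per-cell terms -P(x,y)·log₂P(x,y):
  X=0: 0.180786, 0.180786
  X=1: 0.530197, 0.480892
Sum of the 4 terms: H(X,Y) = 1.37266 bits

Marginal of X (row sums):
  P(X=0) = 1/26 + 1/26 = 1/13
  P(X=1) = 5/13 + 7/13 = 12/13
H(X) = -[(1/13)·log₂(1/13) + (12/13)·log₂(12/13)]
  = 0.284649 + 0.106594 = 0.39124 bits

H(Y|X) = H(X,Y) - H(X) = 1.37266 - 0.39124 = 0.9814 bits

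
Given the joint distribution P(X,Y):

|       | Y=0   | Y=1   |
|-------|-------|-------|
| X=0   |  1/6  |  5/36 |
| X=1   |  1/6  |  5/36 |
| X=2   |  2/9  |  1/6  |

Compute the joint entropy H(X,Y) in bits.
2.5658 bits

H(X,Y) = -Σ_{x,y} P(x,y) log₂ P(x,y). Per-cell terms -P(x,y)·log₂P(x,y):
  X=0: 0.4308, 0.3956
  X=1: 0.4308, 0.3956
  X=2: 0.4822, 0.4308
Sum of the 6 terms: H(X,Y) = 2.5658 bits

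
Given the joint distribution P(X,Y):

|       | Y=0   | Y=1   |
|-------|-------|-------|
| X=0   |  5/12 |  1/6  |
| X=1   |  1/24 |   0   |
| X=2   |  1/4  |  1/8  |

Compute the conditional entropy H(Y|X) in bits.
0.8478 bits

H(Y|X) = H(X,Y) - H(X)

H(X,Y) = -Σ_{x,y} P(x,y) log₂ P(x,y). Per-cell terms -P(x,y)·log₂P(x,y):
  X=0: 0.52626, 0.43083
  X=1: 0.19104, 0.00000
  X=2: 0.50000, 0.37500
  (cells with P = 0 contribute 0)
Sum of the 6 terms: H(X,Y) = 2.0231 bits

Marginal of X (row sums):
  P(X=0) = 5/12 + 1/6 = 7/12
  P(X=1) = 1/24 + 0 = 1/24
  P(X=2) = 1/4 + 1/8 = 3/8
H(X) = -[(7/12)·log₂(7/12) + (1/24)·log₂(1/24) + (3/8)·log₂(3/8)]
  = 0.45360 + 0.19104 + 0.53064 = 1.1753 bits

H(Y|X) = H(X,Y) - H(X) = 2.0231 - 1.1753 = 0.8478 bits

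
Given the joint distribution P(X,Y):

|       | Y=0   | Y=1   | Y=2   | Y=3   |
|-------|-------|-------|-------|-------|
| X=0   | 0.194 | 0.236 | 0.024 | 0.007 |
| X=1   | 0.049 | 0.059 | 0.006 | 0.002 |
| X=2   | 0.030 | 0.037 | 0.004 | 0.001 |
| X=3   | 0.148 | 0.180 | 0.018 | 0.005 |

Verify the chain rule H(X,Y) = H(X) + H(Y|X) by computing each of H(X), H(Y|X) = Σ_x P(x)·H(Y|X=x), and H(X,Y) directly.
H(X) = 1.6790 bits, H(Y|X) = 1.3326 bits, H(X,Y) = 3.0115 bits

Marginal of X (row sums):
  P(X=0) = 0.194 + 0.236 + 0.024 + 0.007 = 0.461
  P(X=1) = 0.049 + 0.059 + 0.006 + 0.002 = 0.116
  P(X=2) = 0.030 + 0.037 + 0.004 + 0.001 = 0.072
  P(X=3) = 0.148 + 0.180 + 0.018 + 0.005 = 0.351
H(X) = -[0.461·log₂(0.461) + 0.116·log₂(0.116) + 0.072·log₂(0.072) + 0.351·log₂(0.351)]
  = 0.515011 + 0.360505 + 0.273302 + 0.530170 = 1.6790 bits

H(Y|X) = Σ_x P(x)·H(Y|X=x):
  X=0: P(X=0) = 0.461, P(Y|X=0) = (194/461, 236/461, 24/461, 7/461) → H(Y|X=0) = 1.333704
  X=1: P(X=1) = 0.116, P(Y|X=1) = (49/116, 59/116, 3/58, 1/58) → H(Y|X=1) = 1.343270
  X=2: P(X=2) = 0.072, P(Y|X=2) = (5/12, 37/72, 1/18, 1/72) → H(Y|X=2) = 1.337196
  X=3: P(X=3) = 0.351, P(Y|X=3) = (148/351, 20/39, 2/39, 5/351) → H(Y|X=3) = 1.326550
H(Y|X) = 0.461·1.333704 + 0.116·1.343270 + 0.072·1.337196 + 0.351·1.326550 = 1.3326 bits

H(X,Y) = -Σ_{x,y} P(x,y) log₂ P(x,y). Per-cell terms -P(x,y)·log₂P(x,y):
  X=0: 0.458979, 0.491621, 0.129140, 0.050109
  X=1: 0.213203, 0.240905, 0.044285, 0.017932
  X=2: 0.151767, 0.175984, 0.031863, 0.009966
  X=3: 0.407937, 0.445308, 0.104325, 0.038219
Sum of the 16 terms: H(X,Y) = 3.0115 bits

Chain rule check:
  H(X) + H(Y|X) = 1.6790 + 1.3326 = 3.0116 bits
  H(X,Y) = 3.0115 bits
✓ Chain rule verified (Δ = 0.0001 is 4-dp rounding noise: each of the three values was rounded independently).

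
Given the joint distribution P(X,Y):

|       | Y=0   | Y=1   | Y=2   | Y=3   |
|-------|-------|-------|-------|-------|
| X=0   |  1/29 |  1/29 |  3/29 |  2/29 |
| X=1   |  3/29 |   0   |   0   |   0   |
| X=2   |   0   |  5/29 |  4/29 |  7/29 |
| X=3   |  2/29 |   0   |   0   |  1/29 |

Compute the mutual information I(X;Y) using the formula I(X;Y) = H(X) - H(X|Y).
0.5724 bits

I(X;Y) = H(X) - H(X|Y)

Marginal of X (row sums):
  P(X=0) = 1/29 + 1/29 + 3/29 + 2/29 = 7/29
  P(X=1) = 3/29 + 0 + 0 + 0 = 3/29
  P(X=2) = 0 + 5/29 + 4/29 + 7/29 = 16/29
  P(X=3) = 2/29 + 0 + 0 + 1/29 = 3/29
H(X) = -[(7/29)·log₂(7/29) + (3/29)·log₂(3/29) + (16/29)·log₂(16/29) + (3/29)·log₂(3/29)]
  = 0.49498 + 0.33859 + 0.47337 + 0.33859 = 1.6455 bits

Marginal of Y (column sums):
  P(Y=0) = 1/29 + 3/29 + 0 + 2/29 = 6/29
  P(Y=1) = 1/29 + 0 + 5/29 + 0 = 6/29
  P(Y=2) = 3/29 + 0 + 4/29 + 0 = 7/29
  P(Y=3) = 2/29 + 0 + 7/29 + 1/29 = 10/29
H(X|Y) = Σ_y P(y)·H(X|Y=y):
  Y=0: P(Y=0) = 6/29, P(X|Y=0) = (1/6, 1/2, 0, 1/3) → H(X|Y=0) = 1.45915
  Y=1: P(Y=1) = 6/29, P(X|Y=1) = (1/6, 0, 5/6, 0) → H(X|Y=1) = 0.65002
  Y=2: P(Y=2) = 7/29, P(X|Y=2) = (3/7, 0, 4/7, 0) → H(X|Y=2) = 0.98523
  Y=3: P(Y=3) = 10/29, P(X|Y=3) = (1/5, 0, 7/10, 1/10) → H(X|Y=3) = 1.15678
H(X|Y) = (6/29)·1.45915 + (6/29)·0.65002 + (7/29)·0.98523 + (10/29)·1.15678 = 1.0731 bits

I(X;Y) = H(X) - H(X|Y) = 1.6455 - 1.0731 = 0.5724 bits

Cross-check via I(X;Y) = H(X) + H(Y) - H(X,Y): computing H(Y) from the column sums and H(X,Y) from the 16 cells in the same way gives H(Y) = 1.9652 bits and H(X,Y) = 3.0383 bits, so
I(X;Y) = 1.6455 + 1.9652 - 3.0383 = 0.5724 bits ✓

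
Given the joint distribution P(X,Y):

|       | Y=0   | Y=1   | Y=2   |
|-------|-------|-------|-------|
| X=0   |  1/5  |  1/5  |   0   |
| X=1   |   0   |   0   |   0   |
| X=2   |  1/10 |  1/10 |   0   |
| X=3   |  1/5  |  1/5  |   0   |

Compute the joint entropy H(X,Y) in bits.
2.5219 bits

H(X,Y) = -Σ_{x,y} P(x,y) log₂ P(x,y). Per-cell terms -P(x,y)·log₂P(x,y):
  X=0: 0.46439, 0.46439, 0.00000
  X=1: 0.00000, 0.00000, 0.00000
  X=2: 0.33219, 0.33219, 0.00000
  X=3: 0.46439, 0.46439, 0.00000
  (cells with P = 0 contribute 0)
Sum of the 12 terms: H(X,Y) = 2.5219 bits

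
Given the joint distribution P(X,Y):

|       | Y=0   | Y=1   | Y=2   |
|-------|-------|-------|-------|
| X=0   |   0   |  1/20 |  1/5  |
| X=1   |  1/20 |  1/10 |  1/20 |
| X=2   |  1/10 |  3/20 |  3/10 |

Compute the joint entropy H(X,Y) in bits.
2.7087 bits

H(X,Y) = -Σ_{x,y} P(x,y) log₂ P(x,y). Per-cell terms -P(x,y)·log₂P(x,y):
  X=0: 0.0000, 0.2161, 0.4644
  X=1: 0.2161, 0.3322, 0.2161
  X=2: 0.3322, 0.4105, 0.5211
  (cells with P = 0 contribute 0)
Sum of the 9 terms: H(X,Y) = 2.7087 bits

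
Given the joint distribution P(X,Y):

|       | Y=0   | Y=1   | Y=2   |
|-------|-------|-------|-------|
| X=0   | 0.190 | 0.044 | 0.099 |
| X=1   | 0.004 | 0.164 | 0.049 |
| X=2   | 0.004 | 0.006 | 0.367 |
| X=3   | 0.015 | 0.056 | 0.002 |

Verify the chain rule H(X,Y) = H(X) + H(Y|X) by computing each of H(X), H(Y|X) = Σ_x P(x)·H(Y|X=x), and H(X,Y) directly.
H(X) = 1.8128 bits, H(Y|X) = 0.7924 bits, H(X,Y) = 2.6052 bits

Marginal of X (row sums):
  P(X=0) = 0.190 + 0.044 + 0.099 = 0.333
  P(X=1) = 0.004 + 0.164 + 0.049 = 0.217
  P(X=2) = 0.004 + 0.006 + 0.367 = 0.377
  P(X=3) = 0.015 + 0.056 + 0.002 = 0.073
H(X) = -[0.333·log₂(0.333) + 0.217·log₂(0.217) + 0.377·log₂(0.377) + 0.073·log₂(0.073)]
  = 0.52827 + 0.47832 + 0.53058 + 0.27565 = 1.8128 bits

H(Y|X) = Σ_x P(x)·H(Y|X=x):
  X=0: P(X=0) = 0.333, P(Y|X=0) = (190/333, 44/333, 11/37) → H(Y|X=0) = 1.36799
  X=1: P(X=1) = 0.217, P(Y|X=1) = (4/217, 164/217, 7/31) → H(Y|X=1) = 0.89630
  X=2: P(X=2) = 0.377, P(Y|X=2) = (4/377, 6/377, 367/377) → H(Y|X=2) = 0.20241
  X=3: P(X=3) = 0.073, P(Y|X=3) = (15/73, 56/73, 2/73) → H(Y|X=3) = 0.90468
H(Y|X) = 0.333·1.36799 + 0.217·0.89630 + 0.377·0.20241 + 0.073·0.90468 = 0.7924 bits

H(X,Y) = -Σ_{x,y} P(x,y) log₂ P(x,y). Per-cell terms -P(x,y)·log₂P(x,y):
  X=0: 0.45523, 0.19828, 0.33031
  X=1: 0.03186, 0.42775, 0.21320
  X=2: 0.03186, 0.04428, 0.53074
  X=3: 0.09088, 0.23287, 0.01793
Sum of the 12 terms: H(X,Y) = 2.6052 bits

Chain rule check:
  H(X) + H(Y|X) = 1.8128 + 0.7924 = 2.6052 bits
  H(X,Y) = 2.6052 bits
✓ Chain rule verified.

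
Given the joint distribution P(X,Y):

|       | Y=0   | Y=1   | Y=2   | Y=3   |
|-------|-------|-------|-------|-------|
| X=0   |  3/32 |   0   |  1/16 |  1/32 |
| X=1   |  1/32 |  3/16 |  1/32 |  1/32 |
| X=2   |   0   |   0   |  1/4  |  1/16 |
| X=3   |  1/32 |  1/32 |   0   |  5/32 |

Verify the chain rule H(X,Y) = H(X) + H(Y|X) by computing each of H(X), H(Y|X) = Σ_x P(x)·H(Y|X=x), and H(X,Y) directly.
H(X) = 1.9716 bits, H(Y|X) = 1.1574 bits, H(X,Y) = 3.1289 bits

Marginal of X (row sums):
  P(X=0) = 3/32 + 0 + 1/16 + 1/32 = 3/16
  P(X=1) = 1/32 + 3/16 + 1/32 + 1/32 = 9/32
  P(X=2) = 0 + 0 + 1/4 + 1/16 = 5/16
  P(X=3) = 1/32 + 1/32 + 0 + 5/32 = 7/32
H(X) = -[(3/16)·log₂(3/16) + (9/32)·log₂(9/32) + (5/16)·log₂(5/16) + (7/32)·log₂(7/32)]
  = 0.45282 + 0.51471 + 0.52440 + 0.47964 = 1.9716 bits

H(Y|X) = Σ_x P(x)·H(Y|X=x):
  X=0: P(X=0) = 3/16, P(Y|X=0) = (1/2, 0, 1/3, 1/6) → H(Y|X=0) = 1.45915
  X=1: P(X=1) = 9/32, P(Y|X=1) = (1/9, 2/3, 1/9, 1/9) → H(Y|X=1) = 1.44662
  X=2: P(X=2) = 5/16, P(Y|X=2) = (0, 0, 4/5, 1/5) → H(Y|X=2) = 0.72193
  X=3: P(X=3) = 7/32, P(Y|X=3) = (1/7, 1/7, 0, 5/7) → H(Y|X=3) = 1.14883
H(Y|X) = (3/16)·1.45915 + (9/32)·1.44662 + (5/16)·0.72193 + (7/32)·1.14883 = 1.1574 bits

H(X,Y) = -Σ_{x,y} P(x,y) log₂ P(x,y). Per-cell terms -P(x,y)·log₂P(x,y):
  X=0: 0.32016, 0.00000, 0.25000, 0.15625
  X=1: 0.15625, 0.45282, 0.15625, 0.15625
  X=2: 0.00000, 0.00000, 0.50000, 0.25000
  X=3: 0.15625, 0.15625, 0.00000, 0.41845
  (cells with P = 0 contribute 0)
Sum of the 16 terms: H(X,Y) = 3.1289 bits

Chain rule check:
  H(X) + H(Y|X) = 1.9716 + 1.1574 = 3.1290 bits
  H(X,Y) = 3.1289 bits
✓ Chain rule verified (Δ = 0.0001 is 4-dp rounding noise: each of the three values was rounded independently).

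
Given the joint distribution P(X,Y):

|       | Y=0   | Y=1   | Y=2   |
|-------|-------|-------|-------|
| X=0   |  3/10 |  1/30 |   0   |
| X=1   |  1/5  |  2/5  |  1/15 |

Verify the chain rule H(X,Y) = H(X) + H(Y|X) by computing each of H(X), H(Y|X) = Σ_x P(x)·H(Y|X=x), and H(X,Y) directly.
H(X) = 0.9183 bits, H(Y|X) = 1.0200 bits, H(X,Y) = 1.9383 bits

Marginal of X (row sums):
  P(X=0) = 3/10 + 1/30 + 0 = 1/3
  P(X=1) = 1/5 + 2/5 + 1/15 = 2/3
H(X) = -[(1/3)·log₂(1/3) + (2/3)·log₂(2/3)]
  = 0.52832 + 0.38998 = 0.9183 bits

H(Y|X) = Σ_x P(x)·H(Y|X=x):
  X=0: P(X=0) = 1/3, P(Y|X=0) = (9/10, 1/10, 0) → H(Y|X=0) = 0.46900
  X=1: P(X=1) = 2/3, P(Y|X=1) = (3/10, 3/5, 1/10) → H(Y|X=1) = 1.29546
H(Y|X) = (1/3)·0.46900 + (2/3)·1.29546 = 1.0200 bits

H(X,Y) = -Σ_{x,y} P(x,y) log₂ P(x,y). Per-cell terms -P(x,y)·log₂P(x,y):
  X=0: 0.52109, 0.16356, 0.00000
  X=1: 0.46439, 0.52877, 0.26046
  (cells with P = 0 contribute 0)
Sum of the 6 terms: H(X,Y) = 1.9383 bits

Chain rule check:
  H(X) + H(Y|X) = 0.9183 + 1.0200 = 1.9383 bits
  H(X,Y) = 1.9383 bits
✓ Chain rule verified.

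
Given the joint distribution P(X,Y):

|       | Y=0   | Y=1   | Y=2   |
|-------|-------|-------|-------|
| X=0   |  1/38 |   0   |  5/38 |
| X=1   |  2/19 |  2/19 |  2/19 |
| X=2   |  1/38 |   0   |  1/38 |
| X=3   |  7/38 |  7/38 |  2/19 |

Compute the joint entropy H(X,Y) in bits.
3.0660 bits

H(X,Y) = -Σ_{x,y} P(x,y) log₂ P(x,y). Per-cell terms -P(x,y)·log₂P(x,y):
  X=0: 0.13810, 0.00000, 0.38500
  X=1: 0.34189, 0.34189, 0.34189
  X=2: 0.13810, 0.00000, 0.13810
  X=3: 0.44958, 0.44958, 0.34189
  (cells with P = 0 contribute 0)
Sum of the 12 terms: H(X,Y) = 3.0660 bits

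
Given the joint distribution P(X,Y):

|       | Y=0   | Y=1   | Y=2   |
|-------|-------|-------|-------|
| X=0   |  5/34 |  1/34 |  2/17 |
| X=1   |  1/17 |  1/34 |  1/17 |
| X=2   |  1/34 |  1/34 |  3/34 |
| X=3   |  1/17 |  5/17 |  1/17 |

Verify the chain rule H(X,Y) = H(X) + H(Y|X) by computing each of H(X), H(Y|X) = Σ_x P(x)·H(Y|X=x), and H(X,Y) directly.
H(X) = 1.8598 bits, H(Y|X) = 1.2988 bits, H(X,Y) = 3.1585 bits

Marginal of X (row sums):
  P(X=0) = 5/34 + 1/34 + 2/17 = 5/17
  P(X=1) = 1/17 + 1/34 + 1/17 = 5/34
  P(X=2) = 1/34 + 1/34 + 3/34 = 5/34
  P(X=3) = 1/17 + 5/17 + 1/17 = 7/17
H(X) = -[(5/17)·log₂(5/17) + (5/34)·log₂(5/34) + (5/34)·log₂(5/34) + (7/17)·log₂(7/17)]
  = 0.51927 + 0.40670 + 0.40670 + 0.52710 = 1.8598 bits

H(Y|X) = Σ_x P(x)·H(Y|X=x):
  X=0: P(X=0) = 5/17, P(Y|X=0) = (1/2, 1/10, 2/5) → H(Y|X=0) = 1.36096
  X=1: P(X=1) = 5/34, P(Y|X=1) = (2/5, 1/5, 2/5) → H(Y|X=1) = 1.52193
  X=2: P(X=2) = 5/34, P(Y|X=2) = (1/5, 1/5, 3/5) → H(Y|X=2) = 1.37095
  X=3: P(X=3) = 7/17, P(Y|X=3) = (1/7, 5/7, 1/7) → H(Y|X=3) = 1.14883
H(Y|X) = (5/17)·1.36096 + (5/34)·1.52193 + (5/34)·1.37095 + (7/17)·1.14883 = 1.2988 bits

H(X,Y) = -Σ_{x,y} P(x,y) log₂ P(x,y). Per-cell terms -P(x,y)·log₂P(x,y):
  X=0: 0.40670, 0.14963, 0.36323
  X=1: 0.24044, 0.14963, 0.24044
  X=2: 0.14963, 0.14963, 0.30904
  X=3: 0.24044, 0.51927, 0.24044
Sum of the 12 terms: H(X,Y) = 3.1585 bits

Chain rule check:
  H(X) + H(Y|X) = 1.8598 + 1.2988 = 3.1586 bits
  H(X,Y) = 3.1585 bits
✓ Chain rule verified (Δ = 0.0001 is 4-dp rounding noise: each of the three values was rounded independently).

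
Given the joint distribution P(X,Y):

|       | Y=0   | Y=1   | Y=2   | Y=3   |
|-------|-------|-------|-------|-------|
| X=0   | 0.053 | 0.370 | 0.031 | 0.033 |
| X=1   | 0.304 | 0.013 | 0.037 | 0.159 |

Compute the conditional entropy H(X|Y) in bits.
0.4929 bits

H(X|Y) = H(X,Y) - H(Y)

H(X,Y) = -Σ_{x,y} P(x,y) log₂ P(x,y). Per-cell terms -P(x,y)·log₂P(x,y):
  X=0: 0.224607, 0.530729, 0.155359, 0.162406
  X=1: 0.522228, 0.081449, 0.175984, 0.421811
Sum of the 8 terms: H(X,Y) = 2.27457 bits

Marginal of Y (column sums):
  P(Y=0) = 0.053 + 0.304 = 0.357
  P(Y=1) = 0.370 + 0.013 = 0.383
  P(Y=2) = 0.031 + 0.037 = 0.068
  P(Y=3) = 0.033 + 0.159 = 0.192
H(Y) = -[0.357·log₂(0.357) + 0.383·log₂(0.383) + 0.068·log₂(0.068) + 0.192·log₂(0.192)]
  = 0.530503 + 0.530296 + 0.263726 + 0.457118 = 1.78164 bits

H(X|Y) = H(X,Y) - H(Y) = 2.27457 - 1.78164 = 0.4929 bits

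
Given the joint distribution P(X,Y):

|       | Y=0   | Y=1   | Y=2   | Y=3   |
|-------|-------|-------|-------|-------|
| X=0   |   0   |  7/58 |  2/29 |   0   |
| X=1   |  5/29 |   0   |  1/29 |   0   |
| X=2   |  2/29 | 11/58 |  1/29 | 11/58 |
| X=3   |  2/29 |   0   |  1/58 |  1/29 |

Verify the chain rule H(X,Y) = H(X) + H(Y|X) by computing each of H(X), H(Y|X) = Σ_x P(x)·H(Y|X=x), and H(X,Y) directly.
H(X) = 1.8006 bits, H(Y|X) = 1.3164 bits, H(X,Y) = 3.1170 bits

Marginal of X (row sums):
  P(X=0) = 0 + 7/58 + 2/29 + 0 = 11/58
  P(X=1) = 5/29 + 0 + 1/29 + 0 = 6/29
  P(X=2) = 2/29 + 11/58 + 1/29 + 11/58 = 14/29
  P(X=3) = 2/29 + 0 + 1/58 + 1/29 = 7/58
H(X) = -[(11/58)·log₂(11/58) + (6/29)·log₂(6/29) + (14/29)·log₂(14/29) + (7/58)·log₂(7/58)]
  = 0.45490 + 0.47028 + 0.50720 + 0.36818 = 1.8006 bits

H(Y|X) = Σ_x P(x)·H(Y|X=x):
  X=0: P(X=0) = 11/58, P(Y|X=0) = (0, 7/11, 4/11, 0) → H(Y|X=0) = 0.94566
  X=1: P(X=1) = 6/29, P(Y|X=1) = (5/6, 0, 1/6, 0) → H(Y|X=1) = 0.65002
  X=2: P(X=2) = 14/29, P(Y|X=2) = (1/7, 11/28, 1/14, 11/28) → H(Y|X=2) = 1.73209
  X=3: P(X=3) = 7/58, P(Y|X=3) = (4/7, 0, 1/7, 2/7) → H(Y|X=3) = 1.37878
H(Y|X) = (11/58)·0.94566 + (6/29)·0.65002 + (14/29)·1.73209 + (7/58)·1.37878 = 1.3164 bits

H(X,Y) = -Σ_{x,y} P(x,y) log₂ P(x,y). Per-cell terms -P(x,y)·log₂P(x,y):
  X=0: 0.00000, 0.36818, 0.26607, 0.00000
  X=1: 0.43725, 0.00000, 0.16752, 0.00000
  X=2: 0.26607, 0.45490, 0.16752, 0.45490
  X=3: 0.26607, 0.00000, 0.10100, 0.16752
  (cells with P = 0 contribute 0)
Sum of the 16 terms: H(X,Y) = 3.1170 bits

Chain rule check:
  H(X) + H(Y|X) = 1.8006 + 1.3164 = 3.1170 bits
  H(X,Y) = 3.1170 bits
✓ Chain rule verified.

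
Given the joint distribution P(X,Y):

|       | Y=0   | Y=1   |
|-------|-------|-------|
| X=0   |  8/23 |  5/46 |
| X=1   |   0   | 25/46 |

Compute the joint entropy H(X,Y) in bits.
1.3560 bits

H(X,Y) = -Σ_{x,y} P(x,y) log₂ P(x,y). Per-cell terms -P(x,y)·log₂P(x,y):
  X=0: 0.5299, 0.3480
  X=1: 0.0000, 0.4781
  (cells with P = 0 contribute 0)
Sum of the 4 terms: H(X,Y) = 1.3560 bits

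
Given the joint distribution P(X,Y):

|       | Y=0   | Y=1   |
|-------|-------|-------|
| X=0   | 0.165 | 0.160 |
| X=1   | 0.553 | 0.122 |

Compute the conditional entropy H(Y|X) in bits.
0.7851 bits

H(Y|X) = H(X,Y) - H(X)

H(X,Y) = -Σ_{x,y} P(x,y) log₂ P(x,y). Per-cell terms -P(x,y)·log₂P(x,y):
  X=0: 0.42891, 0.42302
  X=1: 0.47262, 0.37028
Sum of the 4 terms: H(X,Y) = 1.6948 bits

Marginal of X (row sums):
  P(X=0) = 0.165 + 0.160 = 0.325
  P(X=1) = 0.553 + 0.122 = 0.675
H(X) = -[0.325·log₂(0.325) + 0.675·log₂(0.675)]
  = 0.52698 + 0.38275 = 0.9097 bits

H(Y|X) = H(X,Y) - H(X) = 1.6948 - 0.9097 = 0.7851 bits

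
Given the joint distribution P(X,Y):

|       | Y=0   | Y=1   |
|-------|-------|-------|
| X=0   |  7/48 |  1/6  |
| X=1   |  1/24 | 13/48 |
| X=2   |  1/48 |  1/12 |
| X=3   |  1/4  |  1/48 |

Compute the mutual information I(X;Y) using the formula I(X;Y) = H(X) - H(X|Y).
0.3253 bits

I(X;Y) = H(X) - H(X|Y)

Marginal of X (row sums):
  P(X=0) = 7/48 + 1/6 = 5/16
  P(X=1) = 1/24 + 13/48 = 5/16
  P(X=2) = 1/48 + 1/12 = 5/48
  P(X=3) = 1/4 + 1/48 = 13/48
H(X) = -[(5/16)·log₂(5/16) + (5/16)·log₂(5/16) + (5/48)·log₂(5/48) + (13/48)·log₂(13/48)]
  = 0.5244 + 0.5244 + 0.3399 + 0.5104 = 1.8991 bits

Marginal of Y (column sums):
  P(Y=0) = 7/48 + 1/24 + 1/48 + 1/4 = 11/24
  P(Y=1) = 1/6 + 13/48 + 1/12 + 1/48 = 13/24
H(X|Y) = Σ_y P(y)·H(X|Y=y):
  Y=0: P(Y=0) = 11/24, P(X|Y=0) = (7/22, 1/11, 1/22, 6/11) → H(X|Y=0) = 1.5198
  Y=1: P(Y=1) = 13/24, P(X|Y=1) = (4/13, 1/2, 2/13, 1/26) → H(X|Y=1) = 1.6195
H(X|Y) = (11/24)·1.5198 + (13/24)·1.6195 = 1.5738 bits

I(X;Y) = H(X) - H(X|Y) = 1.8991 - 1.5738 = 0.3253 bits

Cross-check via I(X;Y) = H(X) + H(Y) - H(X,Y): computing H(Y) from the column sums and H(X,Y) from the 8 cells in the same way gives H(Y) = 0.9950 bits and H(X,Y) = 2.5688 bits, so
I(X;Y) = 1.8991 + 0.9950 - 2.5688 = 0.3253 bits ✓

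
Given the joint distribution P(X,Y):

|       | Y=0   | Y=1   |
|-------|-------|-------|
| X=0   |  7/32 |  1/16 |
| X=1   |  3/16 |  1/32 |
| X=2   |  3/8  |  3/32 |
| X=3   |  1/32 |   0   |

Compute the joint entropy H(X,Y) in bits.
2.3458 bits

H(X,Y) = -Σ_{x,y} P(x,y) log₂ P(x,y). Per-cell terms -P(x,y)·log₂P(x,y):
  X=0: 0.47964, 0.25000
  X=1: 0.45282, 0.15625
  X=2: 0.53064, 0.32016
  X=3: 0.15625, 0.00000
  (cells with P = 0 contribute 0)
Sum of the 8 terms: H(X,Y) = 2.3458 bits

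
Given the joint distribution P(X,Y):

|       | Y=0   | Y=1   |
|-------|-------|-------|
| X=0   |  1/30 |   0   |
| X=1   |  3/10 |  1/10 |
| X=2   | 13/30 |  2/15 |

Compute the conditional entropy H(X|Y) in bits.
1.1434 bits

H(X|Y) = H(X,Y) - H(Y)

H(X,Y) = -Σ_{x,y} P(x,y) log₂ P(x,y). Per-cell terms -P(x,y)·log₂P(x,y):
  X=0: 0.16356, 0.00000
  X=1: 0.52109, 0.33219
  X=2: 0.52280, 0.38759
  (cells with P = 0 contribute 0)
Sum of the 6 terms: H(X,Y) = 1.9272 bits

Marginal of Y (column sums):
  P(Y=0) = 1/30 + 3/10 + 13/30 = 23/30
  P(Y=1) = 0 + 1/10 + 2/15 = 7/30
H(Y) = -[(23/30)·log₂(23/30) + (7/30)·log₂(7/30)]
  = 0.29389 + 0.48989 = 0.7838 bits

H(X|Y) = H(X,Y) - H(Y) = 1.9272 - 0.7838 = 1.1434 bits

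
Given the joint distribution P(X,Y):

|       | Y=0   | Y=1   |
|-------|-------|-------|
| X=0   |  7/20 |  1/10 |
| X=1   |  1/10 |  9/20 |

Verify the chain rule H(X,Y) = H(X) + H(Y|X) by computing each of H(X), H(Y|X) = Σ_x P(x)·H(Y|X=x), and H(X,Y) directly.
H(X) = 0.9928 bits, H(Y|X) = 0.7201 bits, H(X,Y) = 1.7129 bits

Marginal of X (row sums):
  P(X=0) = 7/20 + 1/10 = 9/20
  P(X=1) = 1/10 + 9/20 = 11/20
H(X) = -[(9/20)·log₂(9/20) + (11/20)·log₂(11/20)]
  = 0.5184 + 0.4744 = 0.9928 bits

H(Y|X) = Σ_x P(x)·H(Y|X=x):
  X=0: P(X=0) = 9/20, P(Y|X=0) = (7/9, 2/9) → H(Y|X=0) = 0.7642
  X=1: P(X=1) = 11/20, P(Y|X=1) = (2/11, 9/11) → H(Y|X=1) = 0.6840
H(Y|X) = (9/20)·0.7642 + (11/20)·0.6840 = 0.7201 bits

H(X,Y) = -Σ_{x,y} P(x,y) log₂ P(x,y). Per-cell terms -P(x,y)·log₂P(x,y):
  X=0: 0.5301, 0.3322
  X=1: 0.3322, 0.5184
Sum of the 4 terms: H(X,Y) = 1.7129 bits

Chain rule check:
  H(X) + H(Y|X) = 0.9928 + 0.7201 = 1.7129 bits
  H(X,Y) = 1.7129 bits
✓ Chain rule verified.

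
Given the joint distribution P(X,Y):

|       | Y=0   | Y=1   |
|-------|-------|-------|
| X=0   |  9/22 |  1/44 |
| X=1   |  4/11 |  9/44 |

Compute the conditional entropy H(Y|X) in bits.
0.6641 bits

H(Y|X) = H(X,Y) - H(X)

H(X,Y) = -Σ_{x,y} P(x,y) log₂ P(x,y). Per-cell terms -P(x,y)·log₂P(x,y):
  X=0: 0.5275, 0.1241
  X=1: 0.5307, 0.4683
Sum of the 4 terms: H(X,Y) = 1.6506 bits

Marginal of X (row sums):
  P(X=0) = 9/22 + 1/44 = 19/44
  P(X=1) = 4/11 + 9/44 = 25/44
H(X) = -[(19/44)·log₂(19/44) + (25/44)·log₂(25/44)]
  = 0.5231 + 0.4634 = 0.9865 bits

H(Y|X) = H(X,Y) - H(X) = 1.6506 - 0.9865 = 0.6641 bits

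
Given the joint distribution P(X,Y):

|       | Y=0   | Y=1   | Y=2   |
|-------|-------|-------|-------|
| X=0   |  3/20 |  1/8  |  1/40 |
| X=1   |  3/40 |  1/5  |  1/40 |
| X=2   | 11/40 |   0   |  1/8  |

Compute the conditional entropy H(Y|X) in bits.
1.1125 bits

H(Y|X) = H(X,Y) - H(X)

H(X,Y) = -Σ_{x,y} P(x,y) log₂ P(x,y). Per-cell terms -P(x,y)·log₂P(x,y):
  X=0: 0.41054, 0.37500, 0.13305
  X=1: 0.28027, 0.46439, 0.13305
  X=2: 0.51219, 0.00000, 0.37500
  (cells with P = 0 contribute 0)
Sum of the 9 terms: H(X,Y) = 2.68349 bits

Marginal of X (row sums):
  P(X=0) = 3/20 + 1/8 + 1/40 = 3/10
  P(X=1) = 3/40 + 1/5 + 1/40 = 3/10
  P(X=2) = 11/40 + 0 + 1/8 = 2/5
H(X) = -[(3/10)·log₂(3/10) + (3/10)·log₂(3/10) + (2/5)·log₂(2/5)]
  = 0.52109 + 0.52109 + 0.52877 = 1.57095 bits

H(Y|X) = H(X,Y) - H(X) = 2.68349 - 1.57095 = 1.1125 bits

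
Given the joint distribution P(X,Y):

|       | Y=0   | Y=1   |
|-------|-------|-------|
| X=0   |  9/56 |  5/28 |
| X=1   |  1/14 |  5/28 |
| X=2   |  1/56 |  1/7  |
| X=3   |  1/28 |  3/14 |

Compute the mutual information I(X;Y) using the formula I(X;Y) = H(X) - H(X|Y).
0.0799 bits

I(X;Y) = H(X) - H(X|Y)

Marginal of X (row sums):
  P(X=0) = 9/56 + 5/28 = 19/56
  P(X=1) = 1/14 + 5/28 = 1/4
  P(X=2) = 1/56 + 1/7 = 9/56
  P(X=3) = 1/28 + 3/14 = 1/4
H(X) = -[(19/56)·log₂(19/56) + (1/4)·log₂(1/4) + (9/56)·log₂(9/56) + (1/4)·log₂(1/4)]
  = 0.52909 + 0.50000 + 0.42387 + 0.50000 = 1.95296 bits

Marginal of Y (column sums):
  P(Y=0) = 9/56 + 1/14 + 1/56 + 1/28 = 2/7
  P(Y=1) = 5/28 + 5/28 + 1/7 + 3/14 = 5/7
H(X|Y) = Σ_y P(y)·H(X|Y=y):
  Y=0: P(Y=0) = 2/7, P(X|Y=0) = (9/16, 1/4, 1/16, 1/8) → H(X|Y=0) = 1.59192
  Y=1: P(Y=1) = 5/7, P(X|Y=1) = (1/4, 1/4, 1/5, 3/10) → H(X|Y=1) = 1.98548
H(X|Y) = (2/7)·1.59192 + (5/7)·1.98548 = 1.87303 bits

I(X;Y) = H(X) - H(X|Y) = 1.95296 - 1.87303 = 0.0799 bits

Cross-check via I(X;Y) = H(X) + H(Y) - H(X,Y): computing H(Y) from the column sums and H(X,Y) from the 8 cells in the same way gives H(Y) = 0.86312 bits and H(X,Y) = 2.73615 bits, so
I(X;Y) = 1.95296 + 0.86312 - 2.73615 = 0.0799 bits ✓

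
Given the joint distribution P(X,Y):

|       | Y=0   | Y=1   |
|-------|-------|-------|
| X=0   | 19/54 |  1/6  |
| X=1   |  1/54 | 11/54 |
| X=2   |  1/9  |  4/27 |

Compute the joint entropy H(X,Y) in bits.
2.2956 bits

H(X,Y) = -Σ_{x,y} P(x,y) log₂ P(x,y). Per-cell terms -P(x,y)·log₂P(x,y):
  X=0: 0.53023, 0.43083
  X=1: 0.10657, 0.46759
  X=2: 0.35221, 0.40813
Sum of the 6 terms: H(X,Y) = 2.2956 bits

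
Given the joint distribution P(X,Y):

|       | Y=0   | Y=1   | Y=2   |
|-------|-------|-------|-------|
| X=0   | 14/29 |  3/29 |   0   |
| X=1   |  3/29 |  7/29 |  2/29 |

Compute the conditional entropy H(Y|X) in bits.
0.9670 bits

H(Y|X) = H(X,Y) - H(X)

H(X,Y) = -Σ_{x,y} P(x,y) log₂ P(x,y). Per-cell terms -P(x,y)·log₂P(x,y):
  X=0: 0.507199, 0.338588, 0.000000
  X=1: 0.338588, 0.494979, 0.266068
  (cells with P = 0 contribute 0)
Sum of the 6 terms: H(X,Y) = 1.94542 bits

Marginal of X (row sums):
  P(X=0) = 14/29 + 3/29 + 0 = 17/29
  P(X=1) = 3/29 + 7/29 + 2/29 = 12/29
H(X) = -[(17/29)·log₂(17/29) + (12/29)·log₂(12/29)]
  = 0.451683 + 0.526766 = 0.97845 bits

H(Y|X) = H(X,Y) - H(X) = 1.94542 - 0.97845 = 0.9670 bits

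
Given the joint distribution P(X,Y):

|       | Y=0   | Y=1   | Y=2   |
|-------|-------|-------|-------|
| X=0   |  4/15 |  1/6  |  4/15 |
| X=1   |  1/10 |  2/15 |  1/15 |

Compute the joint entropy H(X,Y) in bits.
2.4281 bits

H(X,Y) = -Σ_{x,y} P(x,y) log₂ P(x,y). Per-cell terms -P(x,y)·log₂P(x,y):
  X=0: 0.5085, 0.4308, 0.5085
  X=1: 0.3322, 0.3876, 0.2605
Sum of the 6 terms: H(X,Y) = 2.4281 bits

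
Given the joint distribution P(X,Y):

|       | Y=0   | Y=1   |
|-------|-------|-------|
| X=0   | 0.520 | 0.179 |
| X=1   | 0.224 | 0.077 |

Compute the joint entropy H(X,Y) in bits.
1.7032 bits

H(X,Y) = -Σ_{x,y} P(x,y) log₂ P(x,y). Per-cell terms -P(x,y)·log₂P(x,y):
  X=0: 0.4906, 0.4443
  X=1: 0.4835, 0.2848
Sum of the 4 terms: H(X,Y) = 1.7032 bits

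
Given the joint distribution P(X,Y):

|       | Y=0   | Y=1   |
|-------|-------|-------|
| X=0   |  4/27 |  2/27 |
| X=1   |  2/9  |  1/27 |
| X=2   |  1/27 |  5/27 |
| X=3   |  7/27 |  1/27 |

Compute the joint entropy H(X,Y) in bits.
2.6523 bits

H(X,Y) = -Σ_{x,y} P(x,y) log₂ P(x,y). Per-cell terms -P(x,y)·log₂P(x,y):
  X=0: 0.40813, 0.27814
  X=1: 0.48221, 0.17611
  X=2: 0.17611, 0.45055
  X=3: 0.50492, 0.17611
Sum of the 8 terms: H(X,Y) = 2.6523 bits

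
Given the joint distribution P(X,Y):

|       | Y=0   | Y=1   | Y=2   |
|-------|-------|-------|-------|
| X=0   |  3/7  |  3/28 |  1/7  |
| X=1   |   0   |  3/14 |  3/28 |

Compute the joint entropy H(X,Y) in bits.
2.0917 bits

H(X,Y) = -Σ_{x,y} P(x,y) log₂ P(x,y). Per-cell terms -P(x,y)·log₂P(x,y):
  X=0: 0.52388, 0.34526, 0.40105
  X=1: 0.00000, 0.47623, 0.34526
  (cells with P = 0 contribute 0)
Sum of the 6 terms: H(X,Y) = 2.0917 bits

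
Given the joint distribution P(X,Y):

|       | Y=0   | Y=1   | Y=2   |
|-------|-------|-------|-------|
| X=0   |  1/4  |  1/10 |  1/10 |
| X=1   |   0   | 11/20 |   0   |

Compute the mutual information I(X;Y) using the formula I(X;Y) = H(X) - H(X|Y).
0.5902 bits

I(X;Y) = H(X) - H(X|Y)

Marginal of X (row sums):
  P(X=0) = 1/4 + 1/10 + 1/10 = 9/20
  P(X=1) = 0 + 11/20 + 0 = 11/20
H(X) = -[(9/20)·log₂(9/20) + (11/20)·log₂(11/20)]
  = 0.5184 + 0.4744 = 0.9928 bits

Marginal of Y (column sums):
  P(Y=0) = 1/4 + 0 = 1/4
  P(Y=1) = 1/10 + 11/20 = 13/20
  P(Y=2) = 1/10 + 0 = 1/10
H(X|Y) = Σ_y P(y)·H(X|Y=y):
  Y=0: P(Y=0) = 1/4, P(X|Y=0) = (1, 0) → H(X|Y=0) = 0.0000
  Y=1: P(Y=1) = 13/20, P(X|Y=1) = (2/13, 11/13) → H(X|Y=1) = 0.6194
  Y=2: P(Y=2) = 1/10, P(X|Y=2) = (1, 0) → H(X|Y=2) = 0.0000
H(X|Y) = (1/4)·0.0000 + (13/20)·0.6194 + (1/10)·0.0000 = 0.4026 bits

I(X;Y) = H(X) - H(X|Y) = 0.9928 - 0.4026 = 0.5902 bits

Cross-check via I(X;Y) = H(X) + H(Y) - H(X,Y): computing H(Y) from the column sums and H(X,Y) from the 6 cells in the same way gives H(Y) = 1.2362 bits and H(X,Y) = 1.6388 bits, so
I(X;Y) = 0.9928 + 1.2362 - 1.6388 = 0.5902 bits ✓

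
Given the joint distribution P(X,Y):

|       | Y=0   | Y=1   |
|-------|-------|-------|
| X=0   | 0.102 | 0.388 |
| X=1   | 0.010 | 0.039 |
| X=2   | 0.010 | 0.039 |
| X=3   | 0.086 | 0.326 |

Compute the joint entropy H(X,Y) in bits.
2.1954 bits

H(X,Y) = -Σ_{x,y} P(x,y) log₂ P(x,y). Per-cell terms -P(x,y)·log₂P(x,y):
  X=0: 0.33592, 0.52996
  X=1: 0.06644, 0.18253
  X=2: 0.06644, 0.18253
  X=3: 0.30440, 0.52716
Sum of the 8 terms: H(X,Y) = 2.1954 bits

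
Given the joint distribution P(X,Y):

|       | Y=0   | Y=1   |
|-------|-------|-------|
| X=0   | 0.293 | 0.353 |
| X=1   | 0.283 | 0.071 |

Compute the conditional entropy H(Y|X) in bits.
0.8979 bits

H(Y|X) = H(X,Y) - H(X)

H(X,Y) = -Σ_{x,y} P(x,y) log₂ P(x,y). Per-cell terms -P(x,y)·log₂P(x,y):
  X=0: 0.5189, 0.5303
  X=1: 0.5154, 0.2709
Sum of the 4 terms: H(X,Y) = 1.8355 bits

Marginal of X (row sums):
  P(X=0) = 0.293 + 0.353 = 0.646
  P(X=1) = 0.283 + 0.071 = 0.354
H(X) = -[0.646·log₂(0.646) + 0.354·log₂(0.354)]
  = 0.4072 + 0.5304 = 0.9376 bits

H(Y|X) = H(X,Y) - H(X) = 1.8355 - 0.9376 = 0.8979 bits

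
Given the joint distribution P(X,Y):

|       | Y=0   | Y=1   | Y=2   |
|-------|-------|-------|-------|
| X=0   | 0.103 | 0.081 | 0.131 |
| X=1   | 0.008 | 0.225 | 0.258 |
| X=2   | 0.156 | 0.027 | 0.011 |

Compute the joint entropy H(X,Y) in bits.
2.6902 bits

H(X,Y) = -Σ_{x,y} P(x,y) log₂ P(x,y). Per-cell terms -P(x,y)·log₂P(x,y):
  X=0: 0.3378, 0.2937, 0.3841
  X=1: 0.0557, 0.4842, 0.5043
  X=2: 0.4181, 0.1407, 0.0716
Sum of the 9 terms: H(X,Y) = 2.6902 bits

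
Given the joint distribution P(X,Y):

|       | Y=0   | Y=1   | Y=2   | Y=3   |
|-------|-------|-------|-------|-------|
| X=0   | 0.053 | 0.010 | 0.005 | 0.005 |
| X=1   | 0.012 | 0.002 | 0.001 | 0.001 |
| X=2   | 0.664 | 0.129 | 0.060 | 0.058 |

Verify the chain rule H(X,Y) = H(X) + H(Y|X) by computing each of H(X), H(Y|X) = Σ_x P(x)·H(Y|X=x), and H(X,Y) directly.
H(X) = 0.4936 bits, H(Y|X) = 1.2435 bits, H(X,Y) = 1.7371 bits

Marginal of X (row sums):
  P(X=0) = 0.053 + 0.010 + 0.005 + 0.005 = 0.073
  P(X=1) = 0.012 + 0.002 + 0.001 + 0.001 = 0.016
  P(X=2) = 0.664 + 0.129 + 0.060 + 0.058 = 0.911
H(X) = -[0.073·log₂(0.073) + 0.016·log₂(0.016) + 0.911·log₂(0.911)]
  = 0.2756 + 0.0955 + 0.1225 = 0.4936 bits

H(Y|X) = Σ_x P(x)·H(Y|X=x):
  X=0: P(X=0) = 0.073, P(Y|X=0) = (53/73, 10/73, 5/73, 5/73) → H(Y|X=0) = 1.2581
  X=1: P(X=1) = 0.016, P(Y|X=1) = (3/4, 1/8, 1/16, 1/16) → H(Y|X=1) = 1.1863
  X=2: P(X=2) = 0.911, P(Y|X=2) = (664/911, 129/911, 60/911, 58/911) → H(Y|X=2) = 1.2433
H(Y|X) = 0.073·1.2581 + 0.016·1.1863 + 0.911·1.2433 = 1.2435 bits

H(X,Y) = -Σ_{x,y} P(x,y) log₂ P(x,y). Per-cell terms -P(x,y)·log₂P(x,y):
  X=0: 0.2246, 0.0664, 0.0382, 0.0382
  X=1: 0.0766, 0.0179, 0.0100, 0.0100
  X=2: 0.3923, 0.3811, 0.2435, 0.2383
Sum of the 12 terms: H(X,Y) = 1.7371 bits

Chain rule check:
  H(X) + H(Y|X) = 0.4936 + 1.2435 = 1.7371 bits
  H(X,Y) = 1.7371 bits
✓ Chain rule verified.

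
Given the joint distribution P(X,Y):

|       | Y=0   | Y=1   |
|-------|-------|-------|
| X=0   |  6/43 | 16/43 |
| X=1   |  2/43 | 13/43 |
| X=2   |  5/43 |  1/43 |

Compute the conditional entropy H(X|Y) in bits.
1.2578 bits

H(X|Y) = H(X,Y) - H(Y)

H(X,Y) = -Σ_{x,y} P(x,y) log₂ P(x,y). Per-cell terms -P(x,y)·log₂P(x,y):
  X=0: 0.396461, 0.530703
  X=1: 0.205873, 0.521761
  X=2: 0.360969, 0.126192
Sum of the 6 terms: H(X,Y) = 2.141959 bits

Marginal of Y (column sums):
  P(Y=0) = 6/43 + 2/43 + 5/43 = 13/43
  P(Y=1) = 16/43 + 13/43 + 1/43 = 30/43
H(Y) = -[(13/43)·log₂(13/43) + (30/43)·log₂(30/43)]
  = 0.521761 + 0.362354 = 0.884115 bits

H(X|Y) = H(X,Y) - H(Y) = 2.141959 - 0.884115 = 1.2578 bits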